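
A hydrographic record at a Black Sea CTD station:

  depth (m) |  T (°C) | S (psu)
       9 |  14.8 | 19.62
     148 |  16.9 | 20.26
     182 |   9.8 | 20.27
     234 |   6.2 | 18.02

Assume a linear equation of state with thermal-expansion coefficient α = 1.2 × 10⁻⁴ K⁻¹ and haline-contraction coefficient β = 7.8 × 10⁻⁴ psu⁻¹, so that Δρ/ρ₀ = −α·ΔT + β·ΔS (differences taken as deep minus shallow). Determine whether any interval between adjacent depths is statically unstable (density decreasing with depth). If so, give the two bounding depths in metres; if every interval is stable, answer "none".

182–234 m

Evaluate Δρ/ρ₀ = −αΔT + βΔS across each adjacent pair:
  9–148 m: −αΔT+βΔS = −(1.2 × 10⁻⁴)(+2.1)+(7.8 × 10⁻⁴)(+0.64) = 2.5 × 10⁻⁴ → stable
  148–182 m: −αΔT+βΔS = −(1.2 × 10⁻⁴)(-7.1)+(7.8 × 10⁻⁴)(+0.01) = 8.6 × 10⁻⁴ → stable
  182–234 m: −αΔT+βΔS = −(1.2 × 10⁻⁴)(-3.6)+(7.8 × 10⁻⁴)(-2.25) = -1.3 × 10⁻³ → UNSTABLE
The 182–234 m interval has Δρ < 0: lighter water underlies denser water.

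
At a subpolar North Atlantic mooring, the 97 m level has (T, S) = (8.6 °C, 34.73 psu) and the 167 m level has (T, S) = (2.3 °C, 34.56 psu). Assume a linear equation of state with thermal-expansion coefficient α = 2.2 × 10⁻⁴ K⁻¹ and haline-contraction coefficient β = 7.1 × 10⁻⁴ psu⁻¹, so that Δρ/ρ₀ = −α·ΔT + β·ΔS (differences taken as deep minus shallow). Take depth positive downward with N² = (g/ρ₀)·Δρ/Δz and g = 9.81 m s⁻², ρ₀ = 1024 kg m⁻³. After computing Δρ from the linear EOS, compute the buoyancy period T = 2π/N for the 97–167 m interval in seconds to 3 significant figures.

ΔT = -6.3 K, ΔS = -0.17 psu (deep − shallow).
Δρ/ρ₀ = −αΔT + βΔS = 1.386 × 10⁻³ − 1.207 × 10⁻⁴ = 1.2653 × 10⁻³, so Δρ ≈ 1.296 kg m⁻³.
N² = (g/ρ₀)·Δρ/Δz = g·(Δρ/ρ₀)/Δz = 9.81 × 1.2653 × 10⁻³ / 70 = 1.7732 × 10⁻⁴ s⁻².
N = √(1.7732 × 10⁻⁴) = 0.013316 rad s⁻¹ → T = 2π/N = 471.85 s ≈ 472 s.

472 s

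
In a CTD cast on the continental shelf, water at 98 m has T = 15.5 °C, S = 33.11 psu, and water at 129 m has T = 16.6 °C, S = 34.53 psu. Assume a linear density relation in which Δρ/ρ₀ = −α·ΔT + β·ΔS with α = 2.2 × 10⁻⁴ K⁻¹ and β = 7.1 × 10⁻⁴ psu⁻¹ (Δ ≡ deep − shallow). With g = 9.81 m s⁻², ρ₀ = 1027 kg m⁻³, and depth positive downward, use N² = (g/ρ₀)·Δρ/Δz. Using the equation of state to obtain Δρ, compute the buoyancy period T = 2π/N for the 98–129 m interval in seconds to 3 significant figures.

404 s

ΔT = +1.1 K, ΔS = +1.42 psu (deep − shallow).
Δρ/ρ₀ = −αΔT + βΔS = -2.42 × 10⁻⁴ + 1.0082 × 10⁻³ = 7.662 × 10⁻⁴, so Δρ ≈ 0.7869 kg m⁻³.
N² = (g/ρ₀)·Δρ/Δz = g·(Δρ/ρ₀)/Δz = 9.81 × 7.662 × 10⁻⁴ / 31 = 2.4247 × 10⁻⁴ s⁻².
N = √(2.4247 × 10⁻⁴) = 0.015571 rad s⁻¹ → T = 2π/N = 403.52 s ≈ 404 s.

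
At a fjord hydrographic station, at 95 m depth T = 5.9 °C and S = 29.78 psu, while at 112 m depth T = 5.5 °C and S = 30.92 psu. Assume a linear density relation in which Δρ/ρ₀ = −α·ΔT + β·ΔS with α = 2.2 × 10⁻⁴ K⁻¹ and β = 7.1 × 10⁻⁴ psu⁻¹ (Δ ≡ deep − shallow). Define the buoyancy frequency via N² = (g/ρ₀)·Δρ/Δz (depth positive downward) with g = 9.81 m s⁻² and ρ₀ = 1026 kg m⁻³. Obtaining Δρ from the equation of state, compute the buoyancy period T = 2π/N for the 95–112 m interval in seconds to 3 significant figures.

276 s

ΔT = -0.4 K, ΔS = +1.14 psu (deep − shallow).
Δρ/ρ₀ = −αΔT + βΔS = 8.80 × 10⁻⁵ + 8.094 × 10⁻⁴ = 8.974 × 10⁻⁴, so Δρ ≈ 0.9207 kg m⁻³.
N² = (g/ρ₀)·Δρ/Δz = g·(Δρ/ρ₀)/Δz = 9.81 × 8.974 × 10⁻⁴ / 17 = 5.1785 × 10⁻⁴ s⁻².
N = √(5.1785 × 10⁻⁴) = 0.022756 rad s⁻¹ → T = 2π/N = 276.11 s ≈ 276 s.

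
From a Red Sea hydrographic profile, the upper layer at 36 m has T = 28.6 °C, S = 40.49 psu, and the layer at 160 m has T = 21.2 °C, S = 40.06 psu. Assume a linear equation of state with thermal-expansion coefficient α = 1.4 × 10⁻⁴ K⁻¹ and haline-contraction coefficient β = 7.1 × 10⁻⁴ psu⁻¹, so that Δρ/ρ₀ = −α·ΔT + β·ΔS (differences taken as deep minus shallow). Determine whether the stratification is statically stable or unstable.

ΔT = 21.2 − 28.6 = -7.4 K and ΔS = 40.06 − 40.49 = -0.43 psu (deep − shallow).
−αΔT = 1.036 × 10⁻³; βΔS = -3.053 × 10⁻⁴; sum Δρ/ρ₀ = 7.307 × 10⁻⁴.
Δρ/ρ₀ > 0, so Δρ > 0: deeper water is denser → statically stable.

stable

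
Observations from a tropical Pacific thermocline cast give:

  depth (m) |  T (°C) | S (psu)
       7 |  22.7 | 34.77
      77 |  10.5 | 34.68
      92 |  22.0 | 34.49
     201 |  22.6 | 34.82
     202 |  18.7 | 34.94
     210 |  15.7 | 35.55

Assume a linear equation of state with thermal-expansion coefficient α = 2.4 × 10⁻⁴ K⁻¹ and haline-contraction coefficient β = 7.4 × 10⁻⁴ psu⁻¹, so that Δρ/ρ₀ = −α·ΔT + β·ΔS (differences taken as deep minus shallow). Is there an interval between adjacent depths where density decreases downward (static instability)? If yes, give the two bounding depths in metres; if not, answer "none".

77–92 m

Evaluate Δρ/ρ₀ = −αΔT + βΔS across each adjacent pair:
  7–77 m: −αΔT+βΔS = −(2.4 × 10⁻⁴)(-12.2)+(7.4 × 10⁻⁴)(-0.09) = 2.9 × 10⁻³ → stable
  77–92 m: −αΔT+βΔS = −(2.4 × 10⁻⁴)(+11.5)+(7.4 × 10⁻⁴)(-0.19) = -2.9 × 10⁻³ → UNSTABLE
  92–201 m: −αΔT+βΔS = −(2.4 × 10⁻⁴)(+0.6)+(7.4 × 10⁻⁴)(+0.33) = 1.0 × 10⁻⁴ → stable
  201–202 m: −αΔT+βΔS = −(2.4 × 10⁻⁴)(-3.9)+(7.4 × 10⁻⁴)(+0.12) = 1.0 × 10⁻³ → stable
  202–210 m: −αΔT+βΔS = −(2.4 × 10⁻⁴)(-3.0)+(7.4 × 10⁻⁴)(+0.61) = 1.2 × 10⁻³ → stable
The 77–92 m interval has Δρ < 0: lighter water underlies denser water.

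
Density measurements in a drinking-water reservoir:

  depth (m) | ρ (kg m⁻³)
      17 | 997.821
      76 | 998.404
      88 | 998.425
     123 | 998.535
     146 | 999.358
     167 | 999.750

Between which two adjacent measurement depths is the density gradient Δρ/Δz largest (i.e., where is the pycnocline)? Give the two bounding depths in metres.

123–146 m

Compute the density gradient over each adjacent pair:
  17–76 m: Δρ/Δz = 0.583/59 = 9.9 × 10⁻³ kg m⁻⁴
  76–88 m: Δρ/Δz = 0.021/12 = 1.8 × 10⁻³ kg m⁻⁴
  88–123 m: Δρ/Δz = 0.110/35 = 3.1 × 10⁻³ kg m⁻⁴
  123–146 m: Δρ/Δz = 0.823/23 = 0.036 kg m⁻⁴
  146–167 m: Δρ/Δz = 0.392/21 = 0.019 kg m⁻⁴
The largest gradient is in the 123–146 m interval — the pycnocline.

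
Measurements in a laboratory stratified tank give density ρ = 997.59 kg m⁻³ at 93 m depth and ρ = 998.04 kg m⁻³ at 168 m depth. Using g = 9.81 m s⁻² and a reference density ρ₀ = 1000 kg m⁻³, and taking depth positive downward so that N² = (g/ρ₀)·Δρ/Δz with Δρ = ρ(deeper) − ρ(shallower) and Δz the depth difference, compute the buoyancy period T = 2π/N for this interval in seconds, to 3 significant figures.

Δρ = 998.04 − 997.59 = 0.45 kg m⁻³ over Δz = 168 − 93 = 75 m.
N² = (9.81/1000) × (0.45/75) = 5.8860 × 10⁻⁵ s⁻².
N = √(5.8860 × 10⁻⁵) = 7.6720 × 10⁻³ rad s⁻¹, so T = 2π/N = 818.98 s ≈ 819 s.

819 s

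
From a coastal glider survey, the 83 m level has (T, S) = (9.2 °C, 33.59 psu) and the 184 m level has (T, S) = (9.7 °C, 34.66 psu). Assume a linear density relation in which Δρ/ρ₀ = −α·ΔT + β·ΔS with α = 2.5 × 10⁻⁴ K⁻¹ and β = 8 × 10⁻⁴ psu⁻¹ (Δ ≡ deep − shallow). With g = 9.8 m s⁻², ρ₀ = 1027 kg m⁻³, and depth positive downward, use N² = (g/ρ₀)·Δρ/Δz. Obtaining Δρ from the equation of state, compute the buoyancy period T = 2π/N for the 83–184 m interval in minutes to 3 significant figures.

12.4 min

ΔT = +0.5 K, ΔS = +1.07 psu (deep − shallow).
Δρ/ρ₀ = −αΔT + βΔS = -1.25 × 10⁻⁴ + 8.56 × 10⁻⁴ = 7.31 × 10⁻⁴, so Δρ ≈ 0.7507 kg m⁻³.
N² = (g/ρ₀)·Δρ/Δz = g·(Δρ/ρ₀)/Δz = 9.8 × 7.31 × 10⁻⁴ / 101 = 7.0929 × 10⁻⁵ s⁻².
N = √(7.0929 × 10⁻⁵) = 8.4219 × 10⁻³ rad s⁻¹ → T = 2π/N = 746.05 s = 12.434 min ≈ 12.4 min.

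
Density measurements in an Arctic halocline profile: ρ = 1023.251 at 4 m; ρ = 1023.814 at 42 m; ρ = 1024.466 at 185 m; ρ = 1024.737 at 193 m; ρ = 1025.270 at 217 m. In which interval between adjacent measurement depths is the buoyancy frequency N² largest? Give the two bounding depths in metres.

185–193 m

Compute the density gradient over each adjacent pair:
  4–42 m: Δρ/Δz = 0.563/38 = 0.015 kg m⁻⁴
  42–185 m: Δρ/Δz = 0.652/143 = 4.6 × 10⁻³ kg m⁻⁴
  185–193 m: Δρ/Δz = 0.271/8 = 0.034 kg m⁻⁴
  193–217 m: Δρ/Δz = 0.533/24 = 0.022 kg m⁻⁴
The largest gradient is in the 185–193 m interval — the pycnocline.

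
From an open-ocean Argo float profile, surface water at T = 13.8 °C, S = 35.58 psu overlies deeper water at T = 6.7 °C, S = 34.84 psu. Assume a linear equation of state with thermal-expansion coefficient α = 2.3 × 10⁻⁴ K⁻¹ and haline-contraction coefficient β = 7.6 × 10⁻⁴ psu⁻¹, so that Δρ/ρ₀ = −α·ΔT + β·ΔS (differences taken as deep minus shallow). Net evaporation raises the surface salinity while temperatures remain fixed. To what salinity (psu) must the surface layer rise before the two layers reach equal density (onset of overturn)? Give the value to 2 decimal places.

36.99 psu

Neutral buoyancy requires −α(T_deep − T_surf) + β(S_deep − S_surf′) = 0.
S_surf′ = S_deep − (α/β)·ΔT = 34.84 − (2.3 × 10⁻⁴/7.6 × 10⁻⁴)·(-7.1) = 36.9887 psu.
Increase required: 36.9887 − 35.58 = 1.4087 psu.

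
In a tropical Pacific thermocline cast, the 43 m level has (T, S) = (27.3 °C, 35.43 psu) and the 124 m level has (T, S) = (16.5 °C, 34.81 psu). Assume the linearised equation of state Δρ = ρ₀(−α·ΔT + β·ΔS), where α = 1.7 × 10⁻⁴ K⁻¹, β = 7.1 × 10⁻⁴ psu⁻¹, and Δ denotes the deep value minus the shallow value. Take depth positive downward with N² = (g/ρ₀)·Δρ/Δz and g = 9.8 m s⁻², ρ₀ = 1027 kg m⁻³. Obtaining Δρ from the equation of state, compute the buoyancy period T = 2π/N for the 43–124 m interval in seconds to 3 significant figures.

ΔT = -10.8 K, ΔS = -0.62 psu (deep − shallow).
Δρ/ρ₀ = −αΔT + βΔS = 1.836 × 10⁻³ − 4.402 × 10⁻⁴ = 1.3958 × 10⁻³, so Δρ ≈ 1.433 kg m⁻³.
N² = (g/ρ₀)·Δρ/Δz = g·(Δρ/ρ₀)/Δz = 9.8 × 1.3958 × 10⁻³ / 81 = 1.6887 × 10⁻⁴ s⁻².
N = √(1.6887 × 10⁻⁴) = 0.012995 rad s⁻¹ → T = 2π/N = 483.51 s ≈ 484 s.

484 s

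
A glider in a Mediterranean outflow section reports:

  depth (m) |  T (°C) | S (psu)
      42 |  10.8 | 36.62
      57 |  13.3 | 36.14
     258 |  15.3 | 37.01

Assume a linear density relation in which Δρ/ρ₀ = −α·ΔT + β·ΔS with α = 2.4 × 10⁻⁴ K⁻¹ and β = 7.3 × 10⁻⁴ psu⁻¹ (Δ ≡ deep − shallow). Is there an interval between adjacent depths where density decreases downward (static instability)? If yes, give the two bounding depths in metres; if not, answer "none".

Evaluate Δρ/ρ₀ = −αΔT + βΔS across each adjacent pair:
  42–57 m: −αΔT+βΔS = −(2.4 × 10⁻⁴)(+2.5)+(7.3 × 10⁻⁴)(-0.48) = -9.5 × 10⁻⁴ → UNSTABLE
  57–258 m: −αΔT+βΔS = −(2.4 × 10⁻⁴)(+2.0)+(7.3 × 10⁻⁴)(+0.87) = 1.6 × 10⁻⁴ → stable
The 42–57 m interval has Δρ < 0: lighter water underlies denser water.

42–57 m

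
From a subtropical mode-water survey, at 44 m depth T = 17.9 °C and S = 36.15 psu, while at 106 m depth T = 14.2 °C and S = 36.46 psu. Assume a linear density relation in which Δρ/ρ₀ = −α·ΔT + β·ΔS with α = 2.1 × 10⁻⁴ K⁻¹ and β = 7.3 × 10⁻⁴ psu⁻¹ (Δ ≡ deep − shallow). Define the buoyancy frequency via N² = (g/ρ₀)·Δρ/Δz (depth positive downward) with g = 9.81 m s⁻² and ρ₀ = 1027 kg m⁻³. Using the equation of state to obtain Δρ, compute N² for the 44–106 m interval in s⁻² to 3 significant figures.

1.59 × 10⁻⁴ s⁻²

ΔT = -3.7 K, ΔS = +0.31 psu (deep − shallow).
Δρ/ρ₀ = −αΔT + βΔS = 7.77 × 10⁻⁴ + 2.263 × 10⁻⁴ = 1.0033 × 10⁻³, so Δρ ≈ 1.030 kg m⁻³.
N² = (g/ρ₀)·Δρ/Δz = g·(Δρ/ρ₀)/Δz = 9.81 × 1.0033 × 10⁻³ / 62 = 1.5875 × 10⁻⁴ s⁻² ≈ 1.59 × 10⁻⁴ s⁻².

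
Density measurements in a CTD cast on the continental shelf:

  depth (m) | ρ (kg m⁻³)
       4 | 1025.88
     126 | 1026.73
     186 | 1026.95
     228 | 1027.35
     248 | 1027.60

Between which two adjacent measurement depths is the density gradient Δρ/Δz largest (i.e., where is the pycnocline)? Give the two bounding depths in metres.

228–248 m

Compute the density gradient over each adjacent pair:
  4–126 m: Δρ/Δz = 0.85/122 = 7.0 × 10⁻³ kg m⁻⁴
  126–186 m: Δρ/Δz = 0.22/60 = 3.7 × 10⁻³ kg m⁻⁴
  186–228 m: Δρ/Δz = 0.40/42 = 9.5 × 10⁻³ kg m⁻⁴
  228–248 m: Δρ/Δz = 0.25/20 = 0.013 kg m⁻⁴
The largest gradient is in the 228–248 m interval — the pycnocline.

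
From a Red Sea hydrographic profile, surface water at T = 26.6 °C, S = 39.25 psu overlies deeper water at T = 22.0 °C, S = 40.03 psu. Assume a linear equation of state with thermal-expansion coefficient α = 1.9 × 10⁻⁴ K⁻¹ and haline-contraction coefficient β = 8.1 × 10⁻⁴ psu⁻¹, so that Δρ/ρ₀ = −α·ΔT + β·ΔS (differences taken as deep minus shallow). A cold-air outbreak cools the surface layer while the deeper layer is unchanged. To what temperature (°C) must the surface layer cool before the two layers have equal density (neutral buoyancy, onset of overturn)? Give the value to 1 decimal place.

18.7 °C

Neutral buoyancy requires Δρ = 0, i.e. −α(T_deep − T_surf′) + β(S_deep − S_surf) = 0.
T_surf′ = T_deep − (β/α)·ΔS = 22.0 − (8.1 × 10⁻⁴/1.9 × 10⁻⁴)·(+0.78) = 18.675 °C.
Cooling required: 26.6 − (18.675) = 7.925 °C.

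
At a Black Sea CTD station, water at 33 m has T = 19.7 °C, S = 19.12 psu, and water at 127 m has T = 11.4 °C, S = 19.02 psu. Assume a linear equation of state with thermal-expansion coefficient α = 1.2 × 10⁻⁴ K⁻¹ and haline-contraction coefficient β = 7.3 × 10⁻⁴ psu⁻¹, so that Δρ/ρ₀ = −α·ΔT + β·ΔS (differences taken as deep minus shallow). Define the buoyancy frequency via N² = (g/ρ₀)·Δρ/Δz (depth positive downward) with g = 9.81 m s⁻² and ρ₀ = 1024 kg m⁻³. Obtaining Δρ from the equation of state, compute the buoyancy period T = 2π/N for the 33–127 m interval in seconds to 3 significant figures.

640 s

ΔT = -8.3 K, ΔS = -0.10 psu (deep − shallow).
Δρ/ρ₀ = −αΔT + βΔS = 9.96 × 10⁻⁴ − 7.30 × 10⁻⁵ = 9.23 × 10⁻⁴, so Δρ ≈ 0.9452 kg m⁻³.
N² = (g/ρ₀)·Δρ/Δz = g·(Δρ/ρ₀)/Δz = 9.81 × 9.23 × 10⁻⁴ / 94 = 9.6326 × 10⁻⁵ s⁻².
N = √(9.6326 × 10⁻⁵) = 9.8146 × 10⁻³ rad s⁻¹ → T = 2π/N = 640.19 s ≈ 640 s.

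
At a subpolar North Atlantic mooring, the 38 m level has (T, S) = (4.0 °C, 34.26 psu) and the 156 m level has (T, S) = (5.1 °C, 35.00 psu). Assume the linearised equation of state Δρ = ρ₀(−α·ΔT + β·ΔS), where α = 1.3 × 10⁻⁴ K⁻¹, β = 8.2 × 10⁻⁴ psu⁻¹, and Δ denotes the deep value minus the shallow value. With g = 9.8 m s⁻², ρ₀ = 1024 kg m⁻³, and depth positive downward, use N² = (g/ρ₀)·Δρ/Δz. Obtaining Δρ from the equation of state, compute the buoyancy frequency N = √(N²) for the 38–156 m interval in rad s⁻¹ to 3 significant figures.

ΔT = +1.1 K, ΔS = +0.74 psu (deep − shallow).
Δρ/ρ₀ = −αΔT + βΔS = -1.43 × 10⁻⁴ + 6.068 × 10⁻⁴ = 4.638 × 10⁻⁴, so Δρ ≈ 0.4749 kg m⁻³.
N² = (g/ρ₀)·Δρ/Δz = g·(Δρ/ρ₀)/Δz = 9.8 × 4.638 × 10⁻⁴ / 118 = 3.8519 × 10⁻⁵ s⁻².
N = √(3.8519 × 10⁻⁵) = 6.2064 × 10⁻³ rad s⁻¹ ≈ 6.21 × 10⁻³ rad s⁻¹.

6.21 × 10⁻³ rad s⁻¹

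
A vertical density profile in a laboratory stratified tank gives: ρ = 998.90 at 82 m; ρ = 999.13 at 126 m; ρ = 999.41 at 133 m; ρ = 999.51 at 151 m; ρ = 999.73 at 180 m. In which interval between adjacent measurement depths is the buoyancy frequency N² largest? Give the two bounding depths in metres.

Compute the density gradient over each adjacent pair:
  82–126 m: Δρ/Δz = 0.23/44 = 5.2 × 10⁻³ kg m⁻⁴
  126–133 m: Δρ/Δz = 0.28/7 = 0.040 kg m⁻⁴
  133–151 m: Δρ/Δz = 0.10/18 = 5.6 × 10⁻³ kg m⁻⁴
  151–180 m: Δρ/Δz = 0.22/29 = 7.6 × 10⁻³ kg m⁻⁴
The largest gradient is in the 126–133 m interval — the pycnocline.

126–133 m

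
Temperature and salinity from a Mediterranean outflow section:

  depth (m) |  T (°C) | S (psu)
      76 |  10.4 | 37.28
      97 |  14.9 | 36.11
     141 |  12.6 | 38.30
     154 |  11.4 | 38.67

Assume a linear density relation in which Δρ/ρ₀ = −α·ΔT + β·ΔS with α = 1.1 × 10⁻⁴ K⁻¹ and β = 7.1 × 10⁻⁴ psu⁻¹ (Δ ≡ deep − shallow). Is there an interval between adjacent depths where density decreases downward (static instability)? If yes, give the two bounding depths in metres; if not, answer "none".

76–97 m

Evaluate Δρ/ρ₀ = −αΔT + βΔS across each adjacent pair:
  76–97 m: −αΔT+βΔS = −(1.1 × 10⁻⁴)(+4.5)+(7.1 × 10⁻⁴)(-1.17) = -1.3 × 10⁻³ → UNSTABLE
  97–141 m: −αΔT+βΔS = −(1.1 × 10⁻⁴)(-2.3)+(7.1 × 10⁻⁴)(+2.19) = 1.8 × 10⁻³ → stable
  141–154 m: −αΔT+βΔS = −(1.1 × 10⁻⁴)(-1.2)+(7.1 × 10⁻⁴)(+0.37) = 3.9 × 10⁻⁴ → stable
The 76–97 m interval has Δρ < 0: lighter water underlies denser water.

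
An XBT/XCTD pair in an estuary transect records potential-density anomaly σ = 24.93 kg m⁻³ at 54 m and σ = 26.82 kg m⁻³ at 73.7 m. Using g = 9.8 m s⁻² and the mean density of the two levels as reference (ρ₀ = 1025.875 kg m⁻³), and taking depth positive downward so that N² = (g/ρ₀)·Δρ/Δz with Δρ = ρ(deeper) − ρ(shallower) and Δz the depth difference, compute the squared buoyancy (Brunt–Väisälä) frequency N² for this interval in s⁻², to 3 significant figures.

Δρ = 1026.82 − 1024.93 = 1.89 kg m⁻³ over Δz = 73.7 − 54 = 19.7 m.
N² = (9.8/1025.875) × (1.89/19.7) = 9.1649 × 10⁻⁴ s⁻² ≈ 9.16 × 10⁻⁴ s⁻².
A positive N² confirms static stability across the interval.

9.16 × 10⁻⁴ s⁻²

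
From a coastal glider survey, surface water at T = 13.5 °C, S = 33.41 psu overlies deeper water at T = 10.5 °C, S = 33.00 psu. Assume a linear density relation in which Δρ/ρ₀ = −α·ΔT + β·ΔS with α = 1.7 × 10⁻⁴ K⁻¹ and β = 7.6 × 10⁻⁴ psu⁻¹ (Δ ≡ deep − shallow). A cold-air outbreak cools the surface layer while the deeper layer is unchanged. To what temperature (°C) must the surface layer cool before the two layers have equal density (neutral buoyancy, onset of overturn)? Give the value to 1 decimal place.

12.3 °C

Neutral buoyancy requires Δρ = 0, i.e. −α(T_deep − T_surf′) + β(S_deep − S_surf) = 0.
T_surf′ = T_deep − (β/α)·ΔS = 10.5 − (7.6 × 10⁻⁴/1.7 × 10⁻⁴)·(-0.41) = 12.333 °C.
Cooling required: 13.5 − (12.333) = 1.167 °C.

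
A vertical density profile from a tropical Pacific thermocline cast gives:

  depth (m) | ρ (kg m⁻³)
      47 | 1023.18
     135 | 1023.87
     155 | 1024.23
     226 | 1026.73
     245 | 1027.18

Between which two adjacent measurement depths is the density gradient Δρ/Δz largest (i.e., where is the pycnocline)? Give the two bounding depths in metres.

Compute the density gradient over each adjacent pair:
  47–135 m: Δρ/Δz = 0.69/88 = 7.8 × 10⁻³ kg m⁻⁴
  135–155 m: Δρ/Δz = 0.36/20 = 0.018 kg m⁻⁴
  155–226 m: Δρ/Δz = 2.50/71 = 0.035 kg m⁻⁴
  226–245 m: Δρ/Δz = 0.45/19 = 0.024 kg m⁻⁴
The largest gradient is in the 155–226 m interval — the pycnocline.

155–226 m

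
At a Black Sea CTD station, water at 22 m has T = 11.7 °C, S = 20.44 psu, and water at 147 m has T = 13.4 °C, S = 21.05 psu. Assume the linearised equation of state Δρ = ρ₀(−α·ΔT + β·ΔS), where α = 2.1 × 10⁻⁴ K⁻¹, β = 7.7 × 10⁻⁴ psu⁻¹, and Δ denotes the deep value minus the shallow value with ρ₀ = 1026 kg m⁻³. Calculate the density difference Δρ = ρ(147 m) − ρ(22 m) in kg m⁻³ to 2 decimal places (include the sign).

ΔT = +1.7 K, ΔS = +0.61 psu (deep − shallow).
Δρ/ρ₀ = −(2.1 × 10⁻⁴)(+1.7) + (7.7 × 10⁻⁴)(+0.61) = 1.127 × 10⁻⁴.
Δρ = 1026 × (1.127 × 10⁻⁴) = +0.12 kg m⁻³.
Positive Δρ: denser below, stable.

+0.12 kg m⁻³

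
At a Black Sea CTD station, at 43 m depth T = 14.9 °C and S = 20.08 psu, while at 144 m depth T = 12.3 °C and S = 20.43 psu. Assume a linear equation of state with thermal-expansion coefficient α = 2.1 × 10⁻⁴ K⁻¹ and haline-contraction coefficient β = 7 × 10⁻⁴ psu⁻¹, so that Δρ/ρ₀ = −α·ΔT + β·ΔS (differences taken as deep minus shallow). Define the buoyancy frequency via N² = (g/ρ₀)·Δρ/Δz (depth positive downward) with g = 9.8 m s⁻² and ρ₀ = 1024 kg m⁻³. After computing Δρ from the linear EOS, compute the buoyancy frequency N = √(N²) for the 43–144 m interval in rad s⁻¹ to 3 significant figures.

8.76 × 10⁻³ rad s⁻¹

ΔT = -2.6 K, ΔS = +0.35 psu (deep − shallow).
Δρ/ρ₀ = −αΔT + βΔS = 5.46 × 10⁻⁴ + 2.45 × 10⁻⁴ = 7.91 × 10⁻⁴, so Δρ ≈ 0.8100 kg m⁻³.
N² = (g/ρ₀)·Δρ/Δz = g·(Δρ/ρ₀)/Δz = 9.8 × 7.91 × 10⁻⁴ / 101 = 7.6750 × 10⁻⁵ s⁻².
N = √(7.6750 × 10⁻⁵) = 8.7607 × 10⁻³ rad s⁻¹ ≈ 8.76 × 10⁻³ rad s⁻¹.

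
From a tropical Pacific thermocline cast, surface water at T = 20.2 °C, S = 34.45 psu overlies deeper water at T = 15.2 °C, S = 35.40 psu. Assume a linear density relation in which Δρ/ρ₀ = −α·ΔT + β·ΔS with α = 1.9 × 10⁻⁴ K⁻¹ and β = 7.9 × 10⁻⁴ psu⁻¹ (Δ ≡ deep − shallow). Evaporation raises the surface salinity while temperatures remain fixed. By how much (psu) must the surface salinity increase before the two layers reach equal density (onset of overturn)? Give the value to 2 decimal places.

2.15 psu

Neutral buoyancy requires −α(T_deep − T_surf) + β(S_deep − S_surf′) = 0.
S_surf′ = S_deep − (α/β)·ΔT = 35.40 − (1.9 × 10⁻⁴/7.9 × 10⁻⁴)·(-5.0) = 36.6025 psu.
Increase required: 36.6025 − 34.45 = 2.1525 psu.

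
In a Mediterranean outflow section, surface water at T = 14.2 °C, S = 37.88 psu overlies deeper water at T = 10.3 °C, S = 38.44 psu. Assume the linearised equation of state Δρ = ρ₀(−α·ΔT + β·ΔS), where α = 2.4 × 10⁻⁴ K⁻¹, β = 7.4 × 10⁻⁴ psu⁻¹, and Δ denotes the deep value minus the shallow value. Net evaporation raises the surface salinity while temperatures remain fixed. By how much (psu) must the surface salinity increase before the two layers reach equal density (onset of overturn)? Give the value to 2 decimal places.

1.82 psu

Neutral buoyancy requires −α(T_deep − T_surf) + β(S_deep − S_surf′) = 0.
S_surf′ = S_deep − (α/β)·ΔT = 38.44 − (2.4 × 10⁻⁴/7.4 × 10⁻⁴)·(-3.9) = 39.7049 psu.
Increase required: 39.7049 − 37.88 = 1.8249 psu.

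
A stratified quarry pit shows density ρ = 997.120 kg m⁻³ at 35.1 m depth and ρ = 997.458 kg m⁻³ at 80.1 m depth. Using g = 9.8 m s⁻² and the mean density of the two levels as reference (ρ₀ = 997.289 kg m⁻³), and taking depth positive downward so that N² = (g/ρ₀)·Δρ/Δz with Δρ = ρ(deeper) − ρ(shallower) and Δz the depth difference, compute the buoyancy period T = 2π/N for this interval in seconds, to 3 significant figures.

731 s

Δρ = 997.458 − 997.120 = 0.338 kg m⁻³ over Δz = 80.1 − 35.1 = 45 m.
N² = (9.8/997.289) × (0.338/45) = 7.3809 × 10⁻⁵ s⁻².
N = √(7.3809 × 10⁻⁵) = 8.5912 × 10⁻³ rad s⁻¹, so T = 2π/N = 731.35 s ≈ 731 s.
A positive N² confirms static stability across the interval.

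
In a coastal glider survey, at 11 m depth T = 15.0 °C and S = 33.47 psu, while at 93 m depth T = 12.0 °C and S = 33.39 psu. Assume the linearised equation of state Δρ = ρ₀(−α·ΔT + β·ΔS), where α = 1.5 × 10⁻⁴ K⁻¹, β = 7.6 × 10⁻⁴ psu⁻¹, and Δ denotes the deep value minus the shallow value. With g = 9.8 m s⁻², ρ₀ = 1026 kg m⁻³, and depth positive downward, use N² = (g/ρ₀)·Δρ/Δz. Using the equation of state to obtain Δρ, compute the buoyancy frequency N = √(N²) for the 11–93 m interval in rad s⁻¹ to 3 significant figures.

ΔT = -3.0 K, ΔS = -0.08 psu (deep − shallow).
Δρ/ρ₀ = −αΔT + βΔS = 4.50 × 10⁻⁴ − 6.08 × 10⁻⁵ = 3.892 × 10⁻⁴, so Δρ ≈ 0.3993 kg m⁻³.
N² = (g/ρ₀)·Δρ/Δz = g·(Δρ/ρ₀)/Δz = 9.8 × 3.892 × 10⁻⁴ / 82 = 4.6514 × 10⁻⁵ s⁻².
N = √(4.6514 × 10⁻⁵) = 6.8201 × 10⁻³ rad s⁻¹ ≈ 6.82 × 10⁻³ rad s⁻¹.

6.82 × 10⁻³ rad s⁻¹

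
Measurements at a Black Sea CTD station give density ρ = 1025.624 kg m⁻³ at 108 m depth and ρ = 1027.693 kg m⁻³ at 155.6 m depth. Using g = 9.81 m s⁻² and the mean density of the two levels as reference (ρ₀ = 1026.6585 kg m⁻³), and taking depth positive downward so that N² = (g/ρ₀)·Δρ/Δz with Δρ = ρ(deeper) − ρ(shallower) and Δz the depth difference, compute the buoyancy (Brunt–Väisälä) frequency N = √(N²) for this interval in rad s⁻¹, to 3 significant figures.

0.0204 rad s⁻¹

Δρ = 1027.693 − 1025.624 = 2.069 kg m⁻³ over Δz = 155.6 − 108 = 47.6 m.
N² = (9.81/1026.6585) × (2.069/47.6) = 4.1533 × 10⁻⁴ s⁻².
N = √(4.1533 × 10⁻⁴) = 0.020380 rad s⁻¹ ≈ 0.0204 rad s⁻¹.
Since Δρ > 0 the layer is stably stratified.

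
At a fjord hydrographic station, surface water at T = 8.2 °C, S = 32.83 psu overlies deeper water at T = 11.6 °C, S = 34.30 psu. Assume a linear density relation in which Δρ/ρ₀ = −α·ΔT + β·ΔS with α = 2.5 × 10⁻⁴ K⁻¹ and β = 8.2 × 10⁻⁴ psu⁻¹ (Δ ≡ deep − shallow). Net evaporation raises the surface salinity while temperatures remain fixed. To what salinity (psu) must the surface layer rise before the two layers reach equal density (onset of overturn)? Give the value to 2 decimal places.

Neutral buoyancy requires −α(T_deep − T_surf) + β(S_deep − S_surf′) = 0.
S_surf′ = S_deep − (α/β)·ΔT = 34.30 − (2.5 × 10⁻⁴/8.2 × 10⁻⁴)·(+3.4) = 33.2634 psu.
Increase required: 33.2634 − 32.83 = 0.4334 psu.

33.26 psu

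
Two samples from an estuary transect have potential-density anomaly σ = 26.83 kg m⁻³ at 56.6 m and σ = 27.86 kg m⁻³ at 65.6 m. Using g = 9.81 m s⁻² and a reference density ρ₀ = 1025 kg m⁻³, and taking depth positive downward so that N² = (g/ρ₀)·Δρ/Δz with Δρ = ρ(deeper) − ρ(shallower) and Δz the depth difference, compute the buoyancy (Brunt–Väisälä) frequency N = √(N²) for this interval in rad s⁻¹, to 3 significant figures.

0.0331 rad s⁻¹

Δρ = 1027.86 − 1026.83 = 1.03 kg m⁻³ over Δz = 65.6 − 56.6 = 9 m.
N² = (9.81/1025) × (1.03/9) = 1.0953 × 10⁻³ s⁻².
N = √(1.0953 × 10⁻³) = 0.033095 rad s⁻¹ ≈ 0.0331 rad s⁻¹.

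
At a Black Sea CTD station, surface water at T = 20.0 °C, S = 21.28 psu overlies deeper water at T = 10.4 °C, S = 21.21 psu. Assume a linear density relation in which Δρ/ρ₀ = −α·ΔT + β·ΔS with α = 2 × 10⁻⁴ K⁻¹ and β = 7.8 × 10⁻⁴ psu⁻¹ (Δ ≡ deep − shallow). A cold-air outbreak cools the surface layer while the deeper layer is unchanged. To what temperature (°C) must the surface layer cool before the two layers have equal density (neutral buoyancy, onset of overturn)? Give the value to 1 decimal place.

10.7 °C

Neutral buoyancy requires Δρ = 0, i.e. −α(T_deep − T_surf′) + β(S_deep − S_surf) = 0.
T_surf′ = T_deep − (β/α)·ΔS = 10.4 − (7.8 × 10⁻⁴/2 × 10⁻⁴)·(-0.07) = 10.673 °C.
Cooling required: 20.0 − (10.673) = 9.327 °C.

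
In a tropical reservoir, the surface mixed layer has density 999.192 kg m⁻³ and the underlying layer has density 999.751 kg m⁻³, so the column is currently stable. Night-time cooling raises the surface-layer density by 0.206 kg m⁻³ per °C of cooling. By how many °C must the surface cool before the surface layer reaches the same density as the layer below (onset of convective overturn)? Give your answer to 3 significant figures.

Density deficit of the surface layer: 999.751 − 999.192 = 0.559 kg m⁻³.
Required change = 0.559 / 0.206 = 2.71 °C.

2.71 °C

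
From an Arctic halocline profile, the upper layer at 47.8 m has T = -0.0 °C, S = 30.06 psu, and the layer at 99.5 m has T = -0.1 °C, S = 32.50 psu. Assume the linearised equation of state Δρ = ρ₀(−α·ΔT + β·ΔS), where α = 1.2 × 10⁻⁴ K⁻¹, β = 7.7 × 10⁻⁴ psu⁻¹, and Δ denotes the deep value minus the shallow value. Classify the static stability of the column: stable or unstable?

stable

ΔT = -0.1 − -0.0 = -0.1 K and ΔS = 32.50 − 30.06 = +2.44 psu (deep − shallow).
−αΔT = 1.20 × 10⁻⁵; βΔS = 1.8788 × 10⁻³; sum Δρ/ρ₀ = 1.8908 × 10⁻³.
Δρ/ρ₀ > 0, so Δρ > 0: deeper water is denser → statically stable.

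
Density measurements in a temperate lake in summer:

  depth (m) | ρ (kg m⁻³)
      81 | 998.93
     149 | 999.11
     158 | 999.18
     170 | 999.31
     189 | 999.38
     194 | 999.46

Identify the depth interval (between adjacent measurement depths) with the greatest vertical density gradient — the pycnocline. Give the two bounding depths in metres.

Compute the density gradient over each adjacent pair:
  81–149 m: Δρ/Δz = 0.18/68 = 2.6 × 10⁻³ kg m⁻⁴
  149–158 m: Δρ/Δz = 0.07/9 = 7.8 × 10⁻³ kg m⁻⁴
  158–170 m: Δρ/Δz = 0.13/12 = 0.011 kg m⁻⁴
  170–189 m: Δρ/Δz = 0.07/19 = 3.7 × 10⁻³ kg m⁻⁴
  189–194 m: Δρ/Δz = 0.08/5 = 0.016 kg m⁻⁴
The largest gradient is in the 189–194 m interval — the pycnocline.

189–194 m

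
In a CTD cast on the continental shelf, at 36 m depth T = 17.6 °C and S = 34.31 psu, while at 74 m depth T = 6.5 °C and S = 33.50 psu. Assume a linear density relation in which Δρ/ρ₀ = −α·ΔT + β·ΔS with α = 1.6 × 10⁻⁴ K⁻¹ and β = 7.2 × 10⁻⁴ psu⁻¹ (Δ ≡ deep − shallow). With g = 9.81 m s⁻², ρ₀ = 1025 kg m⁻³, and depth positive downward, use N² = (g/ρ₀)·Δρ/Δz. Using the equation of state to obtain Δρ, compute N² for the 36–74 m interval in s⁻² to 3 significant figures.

ΔT = -11.1 K, ΔS = -0.81 psu (deep − shallow).
Δρ/ρ₀ = −αΔT + βΔS = 1.776 × 10⁻³ − 5.832 × 10⁻⁴ = 1.1928 × 10⁻³, so Δρ ≈ 1.223 kg m⁻³.
N² = (g/ρ₀)·Δρ/Δz = g·(Δρ/ρ₀)/Δz = 9.81 × 1.1928 × 10⁻³ / 38 = 3.0793 × 10⁻⁴ s⁻² ≈ 3.08 × 10⁻⁴ s⁻².

3.08 × 10⁻⁴ s⁻²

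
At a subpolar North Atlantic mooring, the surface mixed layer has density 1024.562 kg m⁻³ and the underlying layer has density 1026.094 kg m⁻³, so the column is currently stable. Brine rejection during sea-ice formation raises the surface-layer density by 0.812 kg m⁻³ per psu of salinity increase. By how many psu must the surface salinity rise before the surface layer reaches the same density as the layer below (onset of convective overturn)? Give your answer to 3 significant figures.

Density deficit of the surface layer: 1026.094 − 1024.562 = 1.532 kg m⁻³.
Required change = 1.532 / 0.812 = 1.89 psu.

1.89 psu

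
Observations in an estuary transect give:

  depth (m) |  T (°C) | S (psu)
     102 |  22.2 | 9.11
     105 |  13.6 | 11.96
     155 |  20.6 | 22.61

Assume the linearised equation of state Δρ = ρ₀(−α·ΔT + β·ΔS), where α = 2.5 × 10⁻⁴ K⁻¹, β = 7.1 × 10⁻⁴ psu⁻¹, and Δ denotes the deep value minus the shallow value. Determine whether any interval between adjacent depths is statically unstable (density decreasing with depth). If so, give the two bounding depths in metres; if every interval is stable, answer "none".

Evaluate Δρ/ρ₀ = −αΔT + βΔS across each adjacent pair:
  102–105 m: −αΔT+βΔS = −(2.5 × 10⁻⁴)(-8.6)+(7.1 × 10⁻⁴)(+2.85) = 4.2 × 10⁻³ → stable
  105–155 m: −αΔT+βΔS = −(2.5 × 10⁻⁴)(+7.0)+(7.1 × 10⁻⁴)(+10.65) = 5.8 × 10⁻³ → stable
Every interval has Δρ > 0: the column is stably stratified throughout.

none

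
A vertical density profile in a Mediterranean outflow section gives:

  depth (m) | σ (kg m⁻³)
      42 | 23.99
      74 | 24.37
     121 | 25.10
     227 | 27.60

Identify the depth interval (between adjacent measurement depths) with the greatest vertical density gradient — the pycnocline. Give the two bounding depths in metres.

Compute the density gradient over each adjacent pair:
  42–74 m: Δρ/Δz = 0.38/32 = 0.012 kg m⁻⁴
  74–121 m: Δρ/Δz = 0.73/47 = 0.016 kg m⁻⁴
  121–227 m: Δρ/Δz = 2.50/106 = 0.024 kg m⁻⁴
The largest gradient is in the 121–227 m interval — the pycnocline.

121–227 m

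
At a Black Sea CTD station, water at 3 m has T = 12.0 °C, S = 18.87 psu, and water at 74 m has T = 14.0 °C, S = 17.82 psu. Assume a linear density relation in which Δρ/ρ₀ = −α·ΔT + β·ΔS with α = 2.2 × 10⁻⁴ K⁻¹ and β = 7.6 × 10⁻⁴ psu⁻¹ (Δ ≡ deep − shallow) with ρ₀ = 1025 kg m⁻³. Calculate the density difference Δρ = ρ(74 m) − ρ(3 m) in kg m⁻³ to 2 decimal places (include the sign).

-1.27 kg m⁻³

ΔT = +2.0 K, ΔS = -1.05 psu (deep − shallow).
Δρ/ρ₀ = −(2.2 × 10⁻⁴)(+2.0) + (7.6 × 10⁻⁴)(-1.05) = -1.238 × 10⁻³.
Δρ = 1025 × (-1.238 × 10⁻³) = -1.27 kg m⁻³.
Negative Δρ: lighter below, statically unstable.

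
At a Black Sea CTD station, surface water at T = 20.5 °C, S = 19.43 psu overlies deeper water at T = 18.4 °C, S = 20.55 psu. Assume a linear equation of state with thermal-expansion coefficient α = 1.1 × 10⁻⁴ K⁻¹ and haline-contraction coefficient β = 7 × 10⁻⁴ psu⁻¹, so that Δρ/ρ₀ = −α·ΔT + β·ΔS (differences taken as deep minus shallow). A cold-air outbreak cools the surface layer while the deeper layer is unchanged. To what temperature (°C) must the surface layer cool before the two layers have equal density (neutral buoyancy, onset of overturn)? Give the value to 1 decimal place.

11.3 °C

Neutral buoyancy requires Δρ = 0, i.e. −α(T_deep − T_surf′) + β(S_deep − S_surf) = 0.
T_surf′ = T_deep − (β/α)·ΔS = 18.4 − (7 × 10⁻⁴/1.1 × 10⁻⁴)·(+1.12) = 11.273 °C.
Cooling required: 20.5 − (11.273) = 9.227 °C.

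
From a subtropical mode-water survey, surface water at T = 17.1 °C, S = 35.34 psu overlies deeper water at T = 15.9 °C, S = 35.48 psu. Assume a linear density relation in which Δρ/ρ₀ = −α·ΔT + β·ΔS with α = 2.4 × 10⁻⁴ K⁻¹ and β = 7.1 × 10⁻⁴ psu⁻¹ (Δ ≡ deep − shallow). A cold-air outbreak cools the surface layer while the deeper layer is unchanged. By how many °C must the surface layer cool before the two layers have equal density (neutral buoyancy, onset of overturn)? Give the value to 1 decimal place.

Neutral buoyancy requires Δρ = 0, i.e. −α(T_deep − T_surf′) + β(S_deep − S_surf) = 0.
T_surf′ = T_deep − (β/α)·ΔS = 15.9 − (7.1 × 10⁻⁴/2.4 × 10⁻⁴)·(+0.14) = 15.486 °C.
Cooling required: 17.1 − (15.486) = 1.614 °C.

1.6 °C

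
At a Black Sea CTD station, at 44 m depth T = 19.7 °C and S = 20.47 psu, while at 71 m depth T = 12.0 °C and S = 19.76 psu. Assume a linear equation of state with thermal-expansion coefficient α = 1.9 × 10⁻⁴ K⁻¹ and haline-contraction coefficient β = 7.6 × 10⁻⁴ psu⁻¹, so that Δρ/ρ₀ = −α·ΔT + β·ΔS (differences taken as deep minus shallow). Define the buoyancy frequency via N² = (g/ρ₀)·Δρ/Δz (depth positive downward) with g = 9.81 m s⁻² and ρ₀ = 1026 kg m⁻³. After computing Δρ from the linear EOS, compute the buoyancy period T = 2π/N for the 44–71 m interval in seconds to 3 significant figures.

343 s

ΔT = -7.7 K, ΔS = -0.71 psu (deep − shallow).
Δρ/ρ₀ = −αΔT + βΔS = 1.463 × 10⁻³ − 5.396 × 10⁻⁴ = 9.234 × 10⁻⁴, so Δρ ≈ 0.9474 kg m⁻³.
N² = (g/ρ₀)·Δρ/Δz = g·(Δρ/ρ₀)/Δz = 9.81 × 9.234 × 10⁻⁴ / 27 = 3.3550 × 10⁻⁴ s⁻².
N = √(3.3550 × 10⁻⁴) = 0.018317 rad s⁻¹ → T = 2π/N = 343.02 s ≈ 343 s.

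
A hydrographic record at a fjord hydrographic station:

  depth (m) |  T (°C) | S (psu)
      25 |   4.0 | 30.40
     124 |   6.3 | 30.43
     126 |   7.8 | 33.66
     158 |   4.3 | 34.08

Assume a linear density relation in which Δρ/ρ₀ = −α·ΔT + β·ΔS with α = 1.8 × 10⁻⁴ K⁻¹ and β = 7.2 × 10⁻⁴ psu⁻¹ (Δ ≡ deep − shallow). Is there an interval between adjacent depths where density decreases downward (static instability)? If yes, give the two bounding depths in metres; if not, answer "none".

Evaluate Δρ/ρ₀ = −αΔT + βΔS across each adjacent pair:
  25–124 m: −αΔT+βΔS = −(1.8 × 10⁻⁴)(+2.3)+(7.2 × 10⁻⁴)(+0.03) = -3.9 × 10⁻⁴ → UNSTABLE
  124–126 m: −αΔT+βΔS = −(1.8 × 10⁻⁴)(+1.5)+(7.2 × 10⁻⁴)(+3.23) = 2.1 × 10⁻³ → stable
  126–158 m: −αΔT+βΔS = −(1.8 × 10⁻⁴)(-3.5)+(7.2 × 10⁻⁴)(+0.42) = 9.3 × 10⁻⁴ → stable
The 25–124 m interval has Δρ < 0: lighter water underlies denser water.

25–124 m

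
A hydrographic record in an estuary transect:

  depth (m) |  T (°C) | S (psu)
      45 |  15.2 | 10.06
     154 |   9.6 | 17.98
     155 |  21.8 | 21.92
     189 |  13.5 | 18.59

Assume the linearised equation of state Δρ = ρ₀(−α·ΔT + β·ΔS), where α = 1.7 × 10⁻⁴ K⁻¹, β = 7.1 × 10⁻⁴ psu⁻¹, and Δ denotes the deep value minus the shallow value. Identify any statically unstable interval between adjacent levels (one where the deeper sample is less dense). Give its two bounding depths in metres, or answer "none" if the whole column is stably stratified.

155–189 m

Evaluate Δρ/ρ₀ = −αΔT + βΔS across each adjacent pair:
  45–154 m: −αΔT+βΔS = −(1.7 × 10⁻⁴)(-5.6)+(7.1 × 10⁻⁴)(+7.92) = 6.6 × 10⁻³ → stable
  154–155 m: −αΔT+βΔS = −(1.7 × 10⁻⁴)(+12.2)+(7.1 × 10⁻⁴)(+3.94) = 7.2 × 10⁻⁴ → stable
  155–189 m: −αΔT+βΔS = −(1.7 × 10⁻⁴)(-8.3)+(7.1 × 10⁻⁴)(-3.33) = -9.5 × 10⁻⁴ → UNSTABLE
The 155–189 m interval has Δρ < 0: lighter water underlies denser water.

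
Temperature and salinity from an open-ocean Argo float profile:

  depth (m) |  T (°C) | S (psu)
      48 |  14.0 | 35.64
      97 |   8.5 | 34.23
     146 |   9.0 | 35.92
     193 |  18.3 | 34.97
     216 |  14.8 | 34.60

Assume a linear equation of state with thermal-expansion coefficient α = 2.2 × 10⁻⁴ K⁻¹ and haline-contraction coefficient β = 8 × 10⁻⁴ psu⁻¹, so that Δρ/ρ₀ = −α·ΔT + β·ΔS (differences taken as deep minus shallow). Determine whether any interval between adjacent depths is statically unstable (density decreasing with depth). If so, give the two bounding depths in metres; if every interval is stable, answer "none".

Evaluate Δρ/ρ₀ = −αΔT + βΔS across each adjacent pair:
  48–97 m: −αΔT+βΔS = −(2.2 × 10⁻⁴)(-5.5)+(8 × 10⁻⁴)(-1.41) = 8.2 × 10⁻⁵ → stable
  97–146 m: −αΔT+βΔS = −(2.2 × 10⁻⁴)(+0.5)+(8 × 10⁻⁴)(+1.69) = 1.2 × 10⁻³ → stable
  146–193 m: −αΔT+βΔS = −(2.2 × 10⁻⁴)(+9.3)+(8 × 10⁻⁴)(-0.95) = -2.8 × 10⁻³ → UNSTABLE
  193–216 m: −αΔT+βΔS = −(2.2 × 10⁻⁴)(-3.5)+(8 × 10⁻⁴)(-0.37) = 4.7 × 10⁻⁴ → stable
The 146–193 m interval has Δρ < 0: lighter water underlies denser water.

146–193 m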